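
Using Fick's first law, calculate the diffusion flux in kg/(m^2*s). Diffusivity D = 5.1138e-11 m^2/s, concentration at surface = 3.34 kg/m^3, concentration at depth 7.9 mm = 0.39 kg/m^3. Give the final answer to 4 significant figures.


J = -D * (dC/dx) = D * (C1 - C2) / dx
J = 5.1138e-11 * (3.34 - 0.39) / 7.9e-03
J = 1.91e-08 kg/(m^2*s)


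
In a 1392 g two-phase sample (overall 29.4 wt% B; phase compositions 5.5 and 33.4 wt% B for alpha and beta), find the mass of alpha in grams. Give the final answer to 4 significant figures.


f_alpha = (C_beta - C0) / (C_beta - C_alpha)
f_alpha = (33.4 - 29.4) / (33.4 - 5.5) = 0.143369
m_alpha = f_alpha * m_total = 0.143369 * 1392 = 199.6 g


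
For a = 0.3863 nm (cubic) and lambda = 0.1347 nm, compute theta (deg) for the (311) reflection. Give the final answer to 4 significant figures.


d = a / sqrt(h^2+k^2+l^2)
d = 0.3863 / sqrt(11) = 0.116474 nm
lambda = 2*d*sin(theta)  =>  sin(theta) = lambda / (2*d)
sin(theta) = 0.1347 / (2 * 0.116474) = 0.578241
theta = 35.33 deg


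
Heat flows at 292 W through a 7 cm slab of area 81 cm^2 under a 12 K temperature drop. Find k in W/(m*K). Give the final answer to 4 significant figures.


k = Q*L / (A*dT)
L = 0.07 m, A = 8.1e-03 m^2
k = 292 * 0.07 / (8.1e-03 * 12)
k = 210.3 W/(m*K)


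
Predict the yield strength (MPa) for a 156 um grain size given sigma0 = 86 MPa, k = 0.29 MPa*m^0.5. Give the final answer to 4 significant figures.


sigma_y = sigma0 + k / sqrt(d)
d = 156 um = 1.56e-04 m
sigma_y = 86 + 0.29 / sqrt(1.56e-04)
sigma_y = 109.2 MPa


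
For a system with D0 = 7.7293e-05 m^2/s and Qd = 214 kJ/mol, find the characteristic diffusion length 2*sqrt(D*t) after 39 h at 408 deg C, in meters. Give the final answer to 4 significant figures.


Step 1: D = D0 * exp(-Qd/(R*T))
T = 681.15 K
D = 7.7293e-05 * exp(-214e3 / (8.314 * 681.15)) = 2.99745e-21 m^2/s
Step 2: L = 2*sqrt(D*t)
t = 39 h = 140400 s
L = 2*sqrt(2.99745e-21 * 140400) = 4.103e-08 m


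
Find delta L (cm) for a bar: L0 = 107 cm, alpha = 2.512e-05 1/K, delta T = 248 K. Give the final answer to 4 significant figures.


dL = L0 * alpha * dT
dL = 107 * 2.512e-05 * 248
dL = 0.6666 cm


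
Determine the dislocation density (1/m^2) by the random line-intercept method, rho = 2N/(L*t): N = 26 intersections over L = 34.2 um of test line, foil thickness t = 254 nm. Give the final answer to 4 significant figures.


rho = 2N / (L * t)
L = 34.2 um = 3.42e-05 m, t = 254 nm = 2.54e-07 m
rho = 2 * 26 / (3.42e-05 * 2.54e-07)
rho = 5.986e+12 1/m^2


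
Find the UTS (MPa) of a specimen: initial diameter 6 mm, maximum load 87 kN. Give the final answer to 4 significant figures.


A0 = pi*(d/2)^2 = pi*(6/2)^2 = 28.2743 mm^2
UTS = F_max / A0 = 87*1000 / 28.2743
UTS = 3077 MPa


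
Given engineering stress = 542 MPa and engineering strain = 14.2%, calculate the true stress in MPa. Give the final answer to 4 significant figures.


sigma_true = sigma_eng * (1 + epsilon_eng)
sigma_true = 542 * (1 + 0.142)
sigma_true = 619 MPa


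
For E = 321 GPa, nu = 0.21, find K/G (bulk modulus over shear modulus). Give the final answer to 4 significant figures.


G = E / (2*(1+nu))
G = 321 / (2*(1+0.21)) = 132.645 GPa
K = E / (3*(1-2*nu))
K = 321 / (3*(1-2*0.21)) = 184.483 GPa
K/G = 184.483 / 132.645 = 1.391


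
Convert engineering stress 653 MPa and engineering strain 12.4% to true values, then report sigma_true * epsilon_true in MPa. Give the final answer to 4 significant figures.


sigma_true = sigma_eng * (1 + epsilon_eng)
sigma_true = 653 * (1 + 0.124) = 733.972 MPa
epsilon_true = ln(1 + epsilon_eng)
epsilon_true = ln(1 + 0.124) = 0.116894
sigma_true * epsilon_true = 733.972 * 0.116894 = 85.8 MPa


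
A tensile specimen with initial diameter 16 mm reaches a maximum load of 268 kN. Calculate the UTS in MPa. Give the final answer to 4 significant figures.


A0 = pi*(d/2)^2 = pi*(16/2)^2 = 201.062 mm^2
UTS = F_max / A0 = 268*1000 / 201.062
UTS = 1333 MPa


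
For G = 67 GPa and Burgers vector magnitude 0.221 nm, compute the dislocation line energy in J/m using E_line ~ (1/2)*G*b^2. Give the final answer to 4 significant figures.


E = G*b^2/2
b = 0.221 nm = 2.21e-10 m
G = 67 GPa = 6.7e+10 Pa
E = 0.5 * 6.7e+10 * (2.21e-10)^2
E = 1.636e-09 J/m


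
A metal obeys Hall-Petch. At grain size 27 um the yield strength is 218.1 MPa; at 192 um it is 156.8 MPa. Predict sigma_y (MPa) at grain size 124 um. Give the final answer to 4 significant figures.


sigma_y = sigma0 + k / sqrt(d)
1/sqrt(d1) = 1/sqrt(2.7e-05) = 192.45;  1/sqrt(d2) = 72.1688
k = (sigma1 - sigma2) / (1/sqrt(d1) - 1/sqrt(d2)) = (218.1 - 156.8) / (192.45 - 72.1688) = 0.509639 MPa*m^0.5
sigma0 = sigma1 - k/sqrt(d1) = 218.1 - 0.509639*192.45 = 120.02 MPa
sigma_y(d3) = 120.02 + 0.509639 / sqrt(1.24e-04) = 165.8 MPa


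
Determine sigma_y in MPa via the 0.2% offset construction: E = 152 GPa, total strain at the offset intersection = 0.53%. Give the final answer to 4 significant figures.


Offset strain = 0.002
Elastic strain at yield = total_strain - offset = 5.3e-03 - 0.002 = 3.3e-03
sigma_y = E * elastic_strain = 152000 * 3.3e-03
sigma_y = 501.6 MPa


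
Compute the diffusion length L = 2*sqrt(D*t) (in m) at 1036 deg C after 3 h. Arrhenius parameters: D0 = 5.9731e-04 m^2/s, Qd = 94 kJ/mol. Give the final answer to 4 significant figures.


Step 1: D = D0 * exp(-Qd/(R*T))
T = 1309.15 K
D = 5.9731e-04 * exp(-94e3 / (8.314 * 1309.15)) = 1.06046e-07 m^2/s
Step 2: L = 2*sqrt(D*t)
t = 3 h = 10800 s
L = 2*sqrt(1.06046e-07 * 10800) = 0.06768 m


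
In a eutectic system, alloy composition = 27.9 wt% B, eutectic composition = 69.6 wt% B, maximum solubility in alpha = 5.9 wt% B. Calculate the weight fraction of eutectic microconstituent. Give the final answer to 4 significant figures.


f_primary = (C_e - C0) / (C_e - C_alpha_max)
f_primary = (69.6 - 27.9) / (69.6 - 5.9)
f_primary = 0.654631
f_eutectic = 1 - 0.654631 = 0.3454


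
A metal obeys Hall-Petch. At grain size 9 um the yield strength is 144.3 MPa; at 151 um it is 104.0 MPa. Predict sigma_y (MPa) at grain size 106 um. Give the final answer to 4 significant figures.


sigma_y = sigma0 + k / sqrt(d)
1/sqrt(d1) = 1/sqrt(9e-06) = 333.333;  1/sqrt(d2) = 81.3788
k = (sigma1 - sigma2) / (1/sqrt(d1) - 1/sqrt(d2)) = (144.3 - 104.0) / (333.333 - 81.3788) = 0.15995 MPa*m^0.5
sigma0 = sigma1 - k/sqrt(d1) = 144.3 - 0.15995*333.333 = 90.9835 MPa
sigma_y(d3) = 90.9835 + 0.15995 / sqrt(1.06e-04) = 106.5 MPa


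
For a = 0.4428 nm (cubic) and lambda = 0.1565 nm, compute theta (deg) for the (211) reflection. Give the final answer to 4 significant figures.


d = a / sqrt(h^2+k^2+l^2)
d = 0.4428 / sqrt(6) = 0.180772 nm
lambda = 2*d*sin(theta)  =>  sin(theta) = lambda / (2*d)
sin(theta) = 0.1565 / (2 * 0.180772) = 0.432865
theta = 25.65 deg


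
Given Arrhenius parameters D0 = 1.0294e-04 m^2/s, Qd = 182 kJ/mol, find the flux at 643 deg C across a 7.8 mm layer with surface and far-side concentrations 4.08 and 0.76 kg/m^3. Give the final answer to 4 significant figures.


Step 1: D = D0 * exp(-Qd/(R*T))
T = 643 + 273.15 = 916.15 K
D = 1.0294e-04 * exp(-182e3 / (8.314 * 916.15)) = 4.31927e-15 m^2/s
Step 2: J = D * (C1 - C2) / dx
J = 4.31927e-15 * (4.08 - 0.76) / 7.8e-03
J = 1.838e-12 kg/(m^2*s)


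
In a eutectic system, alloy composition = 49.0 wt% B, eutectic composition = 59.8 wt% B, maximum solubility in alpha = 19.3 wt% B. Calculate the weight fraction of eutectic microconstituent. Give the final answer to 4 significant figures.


f_primary = (C_e - C0) / (C_e - C_alpha_max)
f_primary = (59.8 - 49.0) / (59.8 - 19.3)
f_primary = 0.266667
f_eutectic = 1 - 0.266667 = 0.7333


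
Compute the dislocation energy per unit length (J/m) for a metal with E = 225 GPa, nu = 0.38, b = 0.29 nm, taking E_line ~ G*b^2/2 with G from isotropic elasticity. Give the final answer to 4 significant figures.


Step 1: G = E / (2*(1+nu))
G = 225 / (2*(1+0.38)) = 81.5217 GPa = 8.15217e+10 Pa
Step 2: E_line = G*b^2/2
b = 0.29 nm = 2.9e-10 m
E_line = 0.5 * 8.15217e+10 * (2.9e-10)^2 = 3.428e-09 J/m


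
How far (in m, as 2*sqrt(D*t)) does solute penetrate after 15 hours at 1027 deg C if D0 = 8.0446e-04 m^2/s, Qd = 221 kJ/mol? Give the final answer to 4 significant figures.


Step 1: D = D0 * exp(-Qd/(R*T))
T = 1300.15 K
D = 8.0446e-04 * exp(-221e3 / (8.314 * 1300.15)) = 1.06248e-12 m^2/s
Step 2: L = 2*sqrt(D*t)
t = 15 h = 54000 s
L = 2*sqrt(1.06248e-12 * 54000) = 4.791e-04 m


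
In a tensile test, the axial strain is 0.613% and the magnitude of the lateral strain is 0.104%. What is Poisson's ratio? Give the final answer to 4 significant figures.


nu = -epsilon_lat / epsilon_axial
Lateral strain is contraction (negative), so using magnitudes:
nu = 0.104 / 0.613
nu = 0.1697


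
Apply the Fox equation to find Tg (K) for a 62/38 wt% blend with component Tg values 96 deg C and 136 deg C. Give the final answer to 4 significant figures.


1/Tg = w1/Tg1 + w2/Tg2 (in Kelvin)
Tg1 = 369.15 K, Tg2 = 409.15 K
1/Tg = 0.62/369.15 + 0.38/409.15
Tg = 383.4 K


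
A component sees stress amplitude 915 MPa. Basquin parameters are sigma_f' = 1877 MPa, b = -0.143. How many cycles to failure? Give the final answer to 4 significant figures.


sigma_a = sigma_f' * (2*Nf)^b
2*Nf = (sigma_a / sigma_f')^(1/b)
2*Nf = (915 / 1877)^(1/-0.143)
2*Nf = 152.097
Nf = 76.05 cycles


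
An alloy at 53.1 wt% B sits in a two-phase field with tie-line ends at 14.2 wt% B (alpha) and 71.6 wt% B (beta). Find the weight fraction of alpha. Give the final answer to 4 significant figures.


f_alpha = (C_beta - C0) / (C_beta - C_alpha)
f_alpha = (71.6 - 53.1) / (71.6 - 14.2)
f_alpha = 0.3223


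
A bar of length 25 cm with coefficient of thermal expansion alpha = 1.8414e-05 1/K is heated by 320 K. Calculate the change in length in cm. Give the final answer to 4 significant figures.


dL = L0 * alpha * dT
dL = 25 * 1.8414e-05 * 320
dL = 0.1473 cm


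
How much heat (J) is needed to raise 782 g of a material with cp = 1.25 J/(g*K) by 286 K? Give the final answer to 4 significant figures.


Q = m * cp * dT
Q = 782 * 1.25 * 286
Q = 279600 J


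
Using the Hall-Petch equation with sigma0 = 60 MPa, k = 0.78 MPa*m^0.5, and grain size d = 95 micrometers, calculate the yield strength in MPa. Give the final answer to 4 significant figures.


sigma_y = sigma0 + k / sqrt(d)
d = 95 um = 9.5e-05 m
sigma_y = 60 + 0.78 / sqrt(9.5e-05)
sigma_y = 140 MPa


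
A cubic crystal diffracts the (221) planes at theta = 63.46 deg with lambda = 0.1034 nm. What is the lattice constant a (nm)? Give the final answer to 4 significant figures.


d = lambda / (2*sin(theta))
d = 0.1034 / (2*sin(63.46 deg))
d = 0.0577897 nm
a = d * sqrt(h^2+k^2+l^2) = 0.0577897 * sqrt(9)
a = 0.1734 nm


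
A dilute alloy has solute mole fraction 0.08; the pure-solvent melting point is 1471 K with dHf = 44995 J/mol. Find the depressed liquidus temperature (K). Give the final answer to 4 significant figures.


dT = R*Tm^2*x / dHf
dT = 8.314 * 1471^2 * 0.08 / 44995
dT = 31.9861 K
T_new = 1471 - 31.9861 = 1439 K


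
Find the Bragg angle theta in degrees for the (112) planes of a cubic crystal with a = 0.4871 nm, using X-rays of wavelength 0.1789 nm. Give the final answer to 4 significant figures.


d = a / sqrt(h^2+k^2+l^2)
d = 0.4871 / sqrt(6) = 0.198858 nm
lambda = 2*d*sin(theta)  =>  sin(theta) = lambda / (2*d)
sin(theta) = 0.1789 / (2 * 0.198858) = 0.449819
theta = 26.73 deg


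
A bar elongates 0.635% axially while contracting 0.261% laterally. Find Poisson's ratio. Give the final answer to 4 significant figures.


nu = -epsilon_lat / epsilon_axial
Lateral strain is contraction (negative), so using magnitudes:
nu = 0.261 / 0.635
nu = 0.411


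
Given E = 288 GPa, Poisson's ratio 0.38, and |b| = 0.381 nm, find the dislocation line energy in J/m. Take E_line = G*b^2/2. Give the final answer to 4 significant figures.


Step 1: G = E / (2*(1+nu))
G = 288 / (2*(1+0.38)) = 104.348 GPa = 1.04348e+11 Pa
Step 2: E_line = G*b^2/2
b = 0.381 nm = 3.81e-10 m
E_line = 0.5 * 1.04348e+11 * (3.81e-10)^2 = 7.574e-09 J/m


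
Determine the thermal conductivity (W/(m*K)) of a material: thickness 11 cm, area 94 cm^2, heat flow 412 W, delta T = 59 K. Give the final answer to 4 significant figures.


k = Q*L / (A*dT)
L = 0.11 m, A = 9.4e-03 m^2
k = 412 * 0.11 / (9.4e-03 * 59)
k = 81.72 W/(m*K)


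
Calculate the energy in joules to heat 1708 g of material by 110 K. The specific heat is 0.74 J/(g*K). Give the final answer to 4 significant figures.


Q = m * cp * dT
Q = 1708 * 0.74 * 110
Q = 139000 J


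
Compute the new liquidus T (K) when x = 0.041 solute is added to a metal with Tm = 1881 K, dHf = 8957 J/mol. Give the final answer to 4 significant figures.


dT = R*Tm^2*x / dHf
dT = 8.314 * 1881^2 * 0.041 / 8957
dT = 134.651 K
T_new = 1881 - 134.651 = 1746 K


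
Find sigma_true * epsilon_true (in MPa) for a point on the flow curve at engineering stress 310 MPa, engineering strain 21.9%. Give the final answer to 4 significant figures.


sigma_true = sigma_eng * (1 + epsilon_eng)
sigma_true = 310 * (1 + 0.219) = 377.89 MPa
epsilon_true = ln(1 + epsilon_eng)
epsilon_true = ln(1 + 0.219) = 0.198031
sigma_true * epsilon_true = 377.89 * 0.198031 = 74.83 MPa


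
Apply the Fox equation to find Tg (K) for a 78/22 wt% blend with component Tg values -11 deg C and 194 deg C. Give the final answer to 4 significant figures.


1/Tg = w1/Tg1 + w2/Tg2 (in Kelvin)
Tg1 = 262.15 K, Tg2 = 467.15 K
1/Tg = 0.78/262.15 + 0.22/467.15
Tg = 290.2 K


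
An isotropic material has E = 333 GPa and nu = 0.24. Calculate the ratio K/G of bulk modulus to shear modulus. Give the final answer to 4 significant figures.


G = E / (2*(1+nu))
G = 333 / (2*(1+0.24)) = 134.274 GPa
K = E / (3*(1-2*nu))
K = 333 / (3*(1-2*0.24)) = 213.462 GPa
K/G = 213.462 / 134.274 = 1.59


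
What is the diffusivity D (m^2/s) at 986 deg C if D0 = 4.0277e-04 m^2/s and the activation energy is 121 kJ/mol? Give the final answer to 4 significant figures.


D = D0 * exp(-Qd / (R*T))
T = 1259.15 K
D = 4.0277e-04 * exp(-121e3 / (8.314 * 1259.15))
D = 3.849e-09 m^2/s


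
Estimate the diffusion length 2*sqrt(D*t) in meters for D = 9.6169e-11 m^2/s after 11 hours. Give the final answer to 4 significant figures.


t = 11 hr = 39600 s
Diffusion length = 2*sqrt(D*t)
= 2*sqrt(9.6169e-11 * 39600)
= 3.903e-03 m


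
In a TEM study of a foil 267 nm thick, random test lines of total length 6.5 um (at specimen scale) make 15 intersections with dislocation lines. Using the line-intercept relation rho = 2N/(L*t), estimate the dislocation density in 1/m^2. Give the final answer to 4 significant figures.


rho = 2N / (L * t)
L = 6.5 um = 6.5e-06 m, t = 267 nm = 2.67e-07 m
rho = 2 * 15 / (6.5e-06 * 2.67e-07)
rho = 1.729e+13 1/m^2


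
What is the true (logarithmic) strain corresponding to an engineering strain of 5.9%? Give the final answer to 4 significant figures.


epsilon_true = ln(1 + epsilon_eng)
epsilon_true = ln(1 + 0.059)
epsilon_true = 0.05733


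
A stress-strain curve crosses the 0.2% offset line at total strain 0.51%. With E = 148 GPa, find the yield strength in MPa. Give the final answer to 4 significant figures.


Offset strain = 0.002
Elastic strain at yield = total_strain - offset = 5.1e-03 - 0.002 = 3.1e-03
sigma_y = E * elastic_strain = 148000 * 3.1e-03
sigma_y = 458.8 MPa


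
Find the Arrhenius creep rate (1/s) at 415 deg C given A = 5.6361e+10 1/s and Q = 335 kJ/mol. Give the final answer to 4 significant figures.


rate = A * exp(-Q / (R*T))
T = 415 + 273.15 = 688.15 K
rate = 5.6361e+10 * exp(-335e3 / (8.314 * 688.15))
rate = 2.097e-15 1/s


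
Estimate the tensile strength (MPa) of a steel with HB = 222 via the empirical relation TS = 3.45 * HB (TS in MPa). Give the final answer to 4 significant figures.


TS (MPa) = 3.45 * HB
TS = 3.45 * 222
TS = 765.9 MPa


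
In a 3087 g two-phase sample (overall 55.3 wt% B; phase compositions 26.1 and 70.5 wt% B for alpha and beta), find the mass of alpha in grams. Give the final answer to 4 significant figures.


f_alpha = (C_beta - C0) / (C_beta - C_alpha)
f_alpha = (70.5 - 55.3) / (70.5 - 26.1) = 0.342342
m_alpha = f_alpha * m_total = 0.342342 * 3087 = 1057 g


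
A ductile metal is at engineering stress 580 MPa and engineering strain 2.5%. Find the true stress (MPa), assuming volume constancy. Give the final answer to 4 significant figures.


sigma_true = sigma_eng * (1 + epsilon_eng)
sigma_true = 580 * (1 + 0.025)
sigma_true = 594.5 MPa


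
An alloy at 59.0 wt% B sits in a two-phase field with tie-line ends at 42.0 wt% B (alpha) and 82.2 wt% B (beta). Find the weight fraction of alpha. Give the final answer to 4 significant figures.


f_alpha = (C_beta - C0) / (C_beta - C_alpha)
f_alpha = (82.2 - 59.0) / (82.2 - 42.0)
f_alpha = 0.5771


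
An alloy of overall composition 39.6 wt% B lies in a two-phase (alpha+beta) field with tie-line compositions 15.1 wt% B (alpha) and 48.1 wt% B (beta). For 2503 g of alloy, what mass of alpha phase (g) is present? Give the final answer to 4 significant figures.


f_alpha = (C_beta - C0) / (C_beta - C_alpha)
f_alpha = (48.1 - 39.6) / (48.1 - 15.1) = 0.257576
m_alpha = f_alpha * m_total = 0.257576 * 2503 = 644.7 g


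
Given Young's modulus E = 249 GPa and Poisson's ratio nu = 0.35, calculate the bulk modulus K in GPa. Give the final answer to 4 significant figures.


K = E / (3*(1-2*nu))
K = 249 / (3*(1-2*0.35))
K = 276.7 GPa


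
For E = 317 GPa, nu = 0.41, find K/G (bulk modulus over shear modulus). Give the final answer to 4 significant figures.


G = E / (2*(1+nu))
G = 317 / (2*(1+0.41)) = 112.411 GPa
K = E / (3*(1-2*nu))
K = 317 / (3*(1-2*0.41)) = 587.037 GPa
K/G = 587.037 / 112.411 = 5.222


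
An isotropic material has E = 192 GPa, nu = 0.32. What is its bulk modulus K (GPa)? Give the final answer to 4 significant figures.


K = E / (3*(1-2*nu))
K = 192 / (3*(1-2*0.32))
K = 177.8 GPa


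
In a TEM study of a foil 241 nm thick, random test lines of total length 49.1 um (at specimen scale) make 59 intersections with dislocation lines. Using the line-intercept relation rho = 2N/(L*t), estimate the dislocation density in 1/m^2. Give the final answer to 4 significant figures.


rho = 2N / (L * t)
L = 49.1 um = 4.91e-05 m, t = 241 nm = 2.41e-07 m
rho = 2 * 59 / (4.91e-05 * 2.41e-07)
rho = 9.972e+12 1/m^2


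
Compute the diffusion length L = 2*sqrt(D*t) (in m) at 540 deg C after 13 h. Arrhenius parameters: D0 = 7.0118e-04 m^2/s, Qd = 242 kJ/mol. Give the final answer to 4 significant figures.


Step 1: D = D0 * exp(-Qd/(R*T))
T = 813.15 K
D = 7.0118e-04 * exp(-242e3 / (8.314 * 813.15)) = 1.99443e-19 m^2/s
Step 2: L = 2*sqrt(D*t)
t = 13 h = 46800 s
L = 2*sqrt(1.99443e-19 * 46800) = 1.932e-07 m


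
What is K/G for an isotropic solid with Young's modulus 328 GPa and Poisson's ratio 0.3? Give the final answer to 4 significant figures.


G = E / (2*(1+nu))
G = 328 / (2*(1+0.3)) = 126.154 GPa
K = E / (3*(1-2*nu))
K = 328 / (3*(1-2*0.3)) = 273.333 GPa
K/G = 273.333 / 126.154 = 2.167


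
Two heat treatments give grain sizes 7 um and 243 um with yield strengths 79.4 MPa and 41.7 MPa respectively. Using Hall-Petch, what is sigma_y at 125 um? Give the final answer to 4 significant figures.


sigma_y = sigma0 + k / sqrt(d)
1/sqrt(d1) = 1/sqrt(7e-06) = 377.964;  1/sqrt(d2) = 64.15
k = (sigma1 - sigma2) / (1/sqrt(d1) - 1/sqrt(d2)) = (79.4 - 41.7) / (377.964 - 64.15) = 0.120135 MPa*m^0.5
sigma0 = sigma1 - k/sqrt(d1) = 79.4 - 0.120135*377.964 = 33.9934 MPa
sigma_y(d3) = 33.9934 + 0.120135 / sqrt(1.25e-04) = 44.74 MPa


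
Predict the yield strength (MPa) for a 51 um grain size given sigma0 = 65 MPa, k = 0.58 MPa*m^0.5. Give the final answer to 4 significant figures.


sigma_y = sigma0 + k / sqrt(d)
d = 51 um = 5.1e-05 m
sigma_y = 65 + 0.58 / sqrt(5.1e-05)
sigma_y = 146.2 MPa


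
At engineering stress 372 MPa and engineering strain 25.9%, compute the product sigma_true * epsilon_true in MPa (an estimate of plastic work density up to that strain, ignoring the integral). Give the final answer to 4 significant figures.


sigma_true = sigma_eng * (1 + epsilon_eng)
sigma_true = 372 * (1 + 0.259) = 468.348 MPa
epsilon_true = ln(1 + epsilon_eng)
epsilon_true = ln(1 + 0.259) = 0.230318
sigma_true * epsilon_true = 468.348 * 0.230318 = 107.9 MPa


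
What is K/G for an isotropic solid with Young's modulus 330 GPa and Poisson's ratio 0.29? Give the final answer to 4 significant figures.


G = E / (2*(1+nu))
G = 330 / (2*(1+0.29)) = 127.907 GPa
K = E / (3*(1-2*nu))
K = 330 / (3*(1-2*0.29)) = 261.905 GPa
K/G = 261.905 / 127.907 = 2.048


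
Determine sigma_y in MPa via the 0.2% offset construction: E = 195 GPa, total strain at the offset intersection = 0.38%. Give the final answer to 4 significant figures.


Offset strain = 0.002
Elastic strain at yield = total_strain - offset = 3.8e-03 - 0.002 = 1.8e-03
sigma_y = E * elastic_strain = 195000 * 1.8e-03
sigma_y = 351 MPa


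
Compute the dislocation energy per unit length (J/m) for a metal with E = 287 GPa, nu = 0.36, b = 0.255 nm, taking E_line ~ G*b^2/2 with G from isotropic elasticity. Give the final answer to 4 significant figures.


Step 1: G = E / (2*(1+nu))
G = 287 / (2*(1+0.36)) = 105.515 GPa = 1.05515e+11 Pa
Step 2: E_line = G*b^2/2
b = 0.255 nm = 2.55e-10 m
E_line = 0.5 * 1.05515e+11 * (2.55e-10)^2 = 3.431e-09 J/m


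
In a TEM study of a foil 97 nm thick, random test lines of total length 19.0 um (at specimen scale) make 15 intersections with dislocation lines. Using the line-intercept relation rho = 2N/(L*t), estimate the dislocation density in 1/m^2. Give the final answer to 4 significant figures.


rho = 2N / (L * t)
L = 19.0 um = 1.9e-05 m, t = 97 nm = 9.7e-08 m
rho = 2 * 15 / (1.9e-05 * 9.7e-08)
rho = 1.628e+13 1/m^2


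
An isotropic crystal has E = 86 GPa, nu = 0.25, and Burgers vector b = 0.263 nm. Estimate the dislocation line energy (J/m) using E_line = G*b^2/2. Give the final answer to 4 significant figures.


Step 1: G = E / (2*(1+nu))
G = 86 / (2*(1+0.25)) = 34.4 GPa = 3.44e+10 Pa
Step 2: E_line = G*b^2/2
b = 0.263 nm = 2.63e-10 m
E_line = 0.5 * 3.44e+10 * (2.63e-10)^2 = 1.19e-09 J/m


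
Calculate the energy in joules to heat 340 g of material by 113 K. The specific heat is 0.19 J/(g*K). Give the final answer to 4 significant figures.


Q = m * cp * dT
Q = 340 * 0.19 * 113
Q = 7300 J


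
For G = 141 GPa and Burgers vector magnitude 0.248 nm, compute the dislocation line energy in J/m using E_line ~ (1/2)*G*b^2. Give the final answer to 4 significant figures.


E = G*b^2/2
b = 0.248 nm = 2.48e-10 m
G = 141 GPa = 1.41e+11 Pa
E = 0.5 * 1.41e+11 * (2.48e-10)^2
E = 4.336e-09 J/m


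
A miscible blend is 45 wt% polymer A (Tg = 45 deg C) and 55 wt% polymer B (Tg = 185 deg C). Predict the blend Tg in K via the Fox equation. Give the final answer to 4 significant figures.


1/Tg = w1/Tg1 + w2/Tg2 (in Kelvin)
Tg1 = 318.15 K, Tg2 = 458.15 K
1/Tg = 0.45/318.15 + 0.55/458.15
Tg = 382.4 K


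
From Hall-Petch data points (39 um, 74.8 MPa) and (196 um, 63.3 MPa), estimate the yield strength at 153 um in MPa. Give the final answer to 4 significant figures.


sigma_y = sigma0 + k / sqrt(d)
1/sqrt(d1) = 1/sqrt(3.9e-05) = 160.128;  1/sqrt(d2) = 71.4286
k = (sigma1 - sigma2) / (1/sqrt(d1) - 1/sqrt(d2)) = (74.8 - 63.3) / (160.128 - 71.4286) = 0.129651 MPa*m^0.5
sigma0 = sigma1 - k/sqrt(d1) = 74.8 - 0.129651*160.128 = 54.0392 MPa
sigma_y(d3) = 54.0392 + 0.129651 / sqrt(1.53e-04) = 64.52 MPa


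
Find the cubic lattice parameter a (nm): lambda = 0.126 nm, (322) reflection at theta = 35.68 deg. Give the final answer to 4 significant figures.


d = lambda / (2*sin(theta))
d = 0.126 / (2*sin(35.68 deg))
d = 0.108014 nm
a = d * sqrt(h^2+k^2+l^2) = 0.108014 * sqrt(17)
a = 0.4454 nm


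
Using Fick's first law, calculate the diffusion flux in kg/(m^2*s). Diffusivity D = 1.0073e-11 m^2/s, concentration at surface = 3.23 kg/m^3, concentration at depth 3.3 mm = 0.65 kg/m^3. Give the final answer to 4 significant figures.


J = -D * (dC/dx) = D * (C1 - C2) / dx
J = 1.0073e-11 * (3.23 - 0.65) / 3.3e-03
J = 7.875e-09 kg/(m^2*s)


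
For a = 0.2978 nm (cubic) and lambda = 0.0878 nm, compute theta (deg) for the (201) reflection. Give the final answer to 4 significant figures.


d = a / sqrt(h^2+k^2+l^2)
d = 0.2978 / sqrt(5) = 0.13318 nm
lambda = 2*d*sin(theta)  =>  sin(theta) = lambda / (2*d)
sin(theta) = 0.0878 / (2 * 0.13318) = 0.329629
theta = 19.25 deg


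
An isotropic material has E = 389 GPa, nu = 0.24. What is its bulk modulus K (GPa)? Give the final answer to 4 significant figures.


K = E / (3*(1-2*nu))
K = 389 / (3*(1-2*0.24))
K = 249.4 GPa


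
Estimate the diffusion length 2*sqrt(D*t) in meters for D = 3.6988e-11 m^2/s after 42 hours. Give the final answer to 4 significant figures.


t = 42 hr = 151200 s
Diffusion length = 2*sqrt(D*t)
= 2*sqrt(3.6988e-11 * 151200)
= 4.73e-03 m


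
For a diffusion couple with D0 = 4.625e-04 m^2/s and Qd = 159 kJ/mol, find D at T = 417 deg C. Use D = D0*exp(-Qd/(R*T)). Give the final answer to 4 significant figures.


D = D0 * exp(-Qd / (R*T))
T = 690.15 K
D = 4.625e-04 * exp(-159e3 / (8.314 * 690.15))
D = 4.272e-16 m^2/s


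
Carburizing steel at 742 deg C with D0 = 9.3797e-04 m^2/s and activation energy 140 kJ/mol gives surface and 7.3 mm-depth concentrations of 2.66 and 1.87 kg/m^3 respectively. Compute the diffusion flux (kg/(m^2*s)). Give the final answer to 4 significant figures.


Step 1: D = D0 * exp(-Qd/(R*T))
T = 742 + 273.15 = 1015.15 K
D = 9.3797e-04 * exp(-140e3 / (8.314 * 1015.15)) = 5.86429e-11 m^2/s
Step 2: J = D * (C1 - C2) / dx
J = 5.86429e-11 * (2.66 - 1.87) / 7.3e-03
J = 6.346e-09 kg/(m^2*s)


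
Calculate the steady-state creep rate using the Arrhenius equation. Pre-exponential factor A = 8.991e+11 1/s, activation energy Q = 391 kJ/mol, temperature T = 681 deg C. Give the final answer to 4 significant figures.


rate = A * exp(-Q / (R*T))
T = 681 + 273.15 = 954.15 K
rate = 8.991e+11 * exp(-391e3 / (8.314 * 954.15))
rate = 3.531e-10 1/s


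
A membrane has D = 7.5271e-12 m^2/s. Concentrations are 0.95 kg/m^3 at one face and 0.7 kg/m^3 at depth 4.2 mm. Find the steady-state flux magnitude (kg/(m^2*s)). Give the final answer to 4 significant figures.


J = -D * (dC/dx) = D * (C1 - C2) / dx
J = 7.5271e-12 * (0.95 - 0.7) / 4.2e-03
J = 4.48e-10 kg/(m^2*s)


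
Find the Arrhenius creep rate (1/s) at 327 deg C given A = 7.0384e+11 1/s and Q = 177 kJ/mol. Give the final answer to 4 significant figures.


rate = A * exp(-Q / (R*T))
T = 327 + 273.15 = 600.15 K
rate = 7.0384e+11 * exp(-177e3 / (8.314 * 600.15))
rate = 2.764e-04 1/s


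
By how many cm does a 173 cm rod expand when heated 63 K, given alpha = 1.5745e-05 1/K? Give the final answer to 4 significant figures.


dL = L0 * alpha * dT
dL = 173 * 1.5745e-05 * 63
dL = 0.1716 cm


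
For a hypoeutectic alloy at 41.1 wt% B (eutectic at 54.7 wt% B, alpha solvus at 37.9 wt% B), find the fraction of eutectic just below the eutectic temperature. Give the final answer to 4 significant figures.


f_primary = (C_e - C0) / (C_e - C_alpha_max)
f_primary = (54.7 - 41.1) / (54.7 - 37.9)
f_primary = 0.809524
f_eutectic = 1 - 0.809524 = 0.1905


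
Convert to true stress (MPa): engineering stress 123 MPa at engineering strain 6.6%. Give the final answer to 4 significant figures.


sigma_true = sigma_eng * (1 + epsilon_eng)
sigma_true = 123 * (1 + 0.066)
sigma_true = 131.1 MPa


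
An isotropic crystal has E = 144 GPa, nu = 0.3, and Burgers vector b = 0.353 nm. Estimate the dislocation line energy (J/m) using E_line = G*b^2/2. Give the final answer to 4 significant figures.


Step 1: G = E / (2*(1+nu))
G = 144 / (2*(1+0.3)) = 55.3846 GPa = 5.53846e+10 Pa
Step 2: E_line = G*b^2/2
b = 0.353 nm = 3.53e-10 m
E_line = 0.5 * 5.53846e+10 * (3.53e-10)^2 = 3.451e-09 J/m


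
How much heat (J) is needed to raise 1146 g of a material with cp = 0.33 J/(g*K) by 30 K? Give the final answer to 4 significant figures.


Q = m * cp * dT
Q = 1146 * 0.33 * 30
Q = 11350 J


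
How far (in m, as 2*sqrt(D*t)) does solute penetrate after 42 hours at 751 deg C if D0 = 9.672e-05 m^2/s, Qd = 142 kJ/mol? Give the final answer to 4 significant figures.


Step 1: D = D0 * exp(-Qd/(R*T))
T = 1024.15 K
D = 9.672e-05 * exp(-142e3 / (8.314 * 1024.15)) = 5.53146e-12 m^2/s
Step 2: L = 2*sqrt(D*t)
t = 42 h = 151200 s
L = 2*sqrt(5.53146e-12 * 151200) = 1.829e-03 m


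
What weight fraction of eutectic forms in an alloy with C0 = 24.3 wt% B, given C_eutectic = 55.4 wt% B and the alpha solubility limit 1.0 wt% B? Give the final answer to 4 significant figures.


f_primary = (C_e - C0) / (C_e - C_alpha_max)
f_primary = (55.4 - 24.3) / (55.4 - 1.0)
f_primary = 0.571691
f_eutectic = 1 - 0.571691 = 0.4283


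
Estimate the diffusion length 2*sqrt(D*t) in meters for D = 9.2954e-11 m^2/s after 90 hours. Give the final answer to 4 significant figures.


t = 90 hr = 324000 s
Diffusion length = 2*sqrt(D*t)
= 2*sqrt(9.2954e-11 * 324000)
= 0.01098 m


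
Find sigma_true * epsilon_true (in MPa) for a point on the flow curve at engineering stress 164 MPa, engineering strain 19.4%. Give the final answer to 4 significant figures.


sigma_true = sigma_eng * (1 + epsilon_eng)
sigma_true = 164 * (1 + 0.194) = 195.816 MPa
epsilon_true = ln(1 + epsilon_eng)
epsilon_true = ln(1 + 0.194) = 0.177309
sigma_true * epsilon_true = 195.816 * 0.177309 = 34.72 MPa


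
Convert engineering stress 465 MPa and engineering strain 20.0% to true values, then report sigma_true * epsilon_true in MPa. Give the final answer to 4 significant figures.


sigma_true = sigma_eng * (1 + epsilon_eng)
sigma_true = 465 * (1 + 0.2) = 558 MPa
epsilon_true = ln(1 + epsilon_eng)
epsilon_true = ln(1 + 0.2) = 0.182322
sigma_true * epsilon_true = 558 * 0.182322 = 101.7 MPa


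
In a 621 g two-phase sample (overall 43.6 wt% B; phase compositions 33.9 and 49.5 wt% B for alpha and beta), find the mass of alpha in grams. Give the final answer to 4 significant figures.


f_alpha = (C_beta - C0) / (C_beta - C_alpha)
f_alpha = (49.5 - 43.6) / (49.5 - 33.9) = 0.378205
m_alpha = f_alpha * m_total = 0.378205 * 621 = 234.9 g


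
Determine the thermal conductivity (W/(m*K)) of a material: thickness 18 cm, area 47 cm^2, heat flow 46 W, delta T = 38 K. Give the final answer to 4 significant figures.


k = Q*L / (A*dT)
L = 0.18 m, A = 4.7e-03 m^2
k = 46 * 0.18 / (4.7e-03 * 38)
k = 46.36 W/(m*K)


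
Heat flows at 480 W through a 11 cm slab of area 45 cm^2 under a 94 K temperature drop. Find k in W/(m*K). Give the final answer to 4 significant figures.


k = Q*L / (A*dT)
L = 0.11 m, A = 4.5e-03 m^2
k = 480 * 0.11 / (4.5e-03 * 94)
k = 124.8 W/(m*K)


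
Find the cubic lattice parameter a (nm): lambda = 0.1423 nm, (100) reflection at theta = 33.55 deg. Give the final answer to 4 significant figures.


d = lambda / (2*sin(theta))
d = 0.1423 / (2*sin(33.55 deg))
d = 0.12874 nm
a = d * sqrt(h^2+k^2+l^2) = 0.12874 * sqrt(1)
a = 0.1287 nm


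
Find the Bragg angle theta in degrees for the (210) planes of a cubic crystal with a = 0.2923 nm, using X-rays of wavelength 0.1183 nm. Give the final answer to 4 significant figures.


d = a / sqrt(h^2+k^2+l^2)
d = 0.2923 / sqrt(5) = 0.130721 nm
lambda = 2*d*sin(theta)  =>  sin(theta) = lambda / (2*d)
sin(theta) = 0.1183 / (2 * 0.130721) = 0.452492
theta = 26.9 deg


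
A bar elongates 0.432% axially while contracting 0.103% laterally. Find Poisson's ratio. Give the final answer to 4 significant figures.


nu = -epsilon_lat / epsilon_axial
Lateral strain is contraction (negative), so using magnitudes:
nu = 0.103 / 0.432
nu = 0.2384


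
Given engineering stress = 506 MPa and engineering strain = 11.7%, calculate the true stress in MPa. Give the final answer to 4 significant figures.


sigma_true = sigma_eng * (1 + epsilon_eng)
sigma_true = 506 * (1 + 0.117)
sigma_true = 565.2 MPa


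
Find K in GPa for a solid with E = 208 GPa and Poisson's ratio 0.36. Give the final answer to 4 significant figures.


K = E / (3*(1-2*nu))
K = 208 / (3*(1-2*0.36))
K = 247.6 GPa


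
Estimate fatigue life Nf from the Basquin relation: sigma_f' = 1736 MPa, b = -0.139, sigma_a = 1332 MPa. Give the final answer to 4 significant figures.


sigma_a = sigma_f' * (2*Nf)^b
2*Nf = (sigma_a / sigma_f')^(1/b)
2*Nf = (1332 / 1736)^(1/-0.139)
2*Nf = 6.72458
Nf = 3.362 cycles


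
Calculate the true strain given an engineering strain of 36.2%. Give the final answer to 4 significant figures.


epsilon_true = ln(1 + epsilon_eng)
epsilon_true = ln(1 + 0.362)
epsilon_true = 0.309


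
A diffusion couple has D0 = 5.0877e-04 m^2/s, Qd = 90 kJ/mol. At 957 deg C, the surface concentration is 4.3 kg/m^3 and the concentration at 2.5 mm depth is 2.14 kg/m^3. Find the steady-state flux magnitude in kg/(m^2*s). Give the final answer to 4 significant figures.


Step 1: D = D0 * exp(-Qd/(R*T))
T = 957 + 273.15 = 1230.15 K
D = 5.0877e-04 * exp(-90e3 / (8.314 * 1230.15)) = 7.67013e-08 m^2/s
Step 2: J = D * (C1 - C2) / dx
J = 7.67013e-08 * (4.3 - 2.14) / 2.5e-03
J = 6.627e-05 kg/(m^2*s)


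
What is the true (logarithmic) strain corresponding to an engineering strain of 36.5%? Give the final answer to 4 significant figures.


epsilon_true = ln(1 + epsilon_eng)
epsilon_true = ln(1 + 0.365)
epsilon_true = 0.3112


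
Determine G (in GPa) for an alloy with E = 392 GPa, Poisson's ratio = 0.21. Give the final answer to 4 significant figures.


G = E / (2*(1+nu))
G = 392 / (2*(1+0.21))
G = 162 GPa


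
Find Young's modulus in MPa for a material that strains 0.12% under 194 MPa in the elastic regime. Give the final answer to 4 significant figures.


E = sigma / epsilon
epsilon = 0.12% = 1.2e-03
E = 194 / 1.2e-03
E = 161700 MPa


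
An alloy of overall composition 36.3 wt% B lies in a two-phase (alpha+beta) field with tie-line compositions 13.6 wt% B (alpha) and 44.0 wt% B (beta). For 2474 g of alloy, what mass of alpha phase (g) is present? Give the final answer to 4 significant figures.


f_alpha = (C_beta - C0) / (C_beta - C_alpha)
f_alpha = (44.0 - 36.3) / (44.0 - 13.6) = 0.253289
m_alpha = f_alpha * m_total = 0.253289 * 2474 = 626.6 g


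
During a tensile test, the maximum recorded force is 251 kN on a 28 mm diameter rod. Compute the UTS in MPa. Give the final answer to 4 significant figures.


A0 = pi*(d/2)^2 = pi*(28/2)^2 = 615.752 mm^2
UTS = F_max / A0 = 251*1000 / 615.752
UTS = 407.6 MPa


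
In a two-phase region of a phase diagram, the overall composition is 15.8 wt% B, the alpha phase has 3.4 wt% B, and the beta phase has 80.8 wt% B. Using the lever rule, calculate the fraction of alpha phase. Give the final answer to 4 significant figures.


f_alpha = (C_beta - C0) / (C_beta - C_alpha)
f_alpha = (80.8 - 15.8) / (80.8 - 3.4)
f_alpha = 0.8398


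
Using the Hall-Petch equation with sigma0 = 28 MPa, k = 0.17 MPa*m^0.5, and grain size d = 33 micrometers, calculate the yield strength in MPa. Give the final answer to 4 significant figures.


sigma_y = sigma0 + k / sqrt(d)
d = 33 um = 3.3e-05 m
sigma_y = 28 + 0.17 / sqrt(3.3e-05)
sigma_y = 57.59 MPa


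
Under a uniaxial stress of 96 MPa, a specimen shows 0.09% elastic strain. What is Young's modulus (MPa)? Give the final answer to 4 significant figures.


E = sigma / epsilon
epsilon = 0.09% = 9e-04
E = 96 / 9e-04
E = 106700 MPa


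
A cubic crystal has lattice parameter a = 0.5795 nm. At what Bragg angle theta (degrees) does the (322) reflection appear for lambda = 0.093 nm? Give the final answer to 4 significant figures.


d = a / sqrt(h^2+k^2+l^2)
d = 0.5795 / sqrt(17) = 0.140549 nm
lambda = 2*d*sin(theta)  =>  sin(theta) = lambda / (2*d)
sin(theta) = 0.093 / (2 * 0.140549) = 0.330845
theta = 19.32 deg


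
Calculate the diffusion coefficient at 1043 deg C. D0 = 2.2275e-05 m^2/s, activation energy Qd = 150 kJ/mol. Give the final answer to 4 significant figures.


D = D0 * exp(-Qd / (R*T))
T = 1316.15 K
D = 2.2275e-05 * exp(-150e3 / (8.314 * 1316.15))
D = 2.48e-11 m^2/s


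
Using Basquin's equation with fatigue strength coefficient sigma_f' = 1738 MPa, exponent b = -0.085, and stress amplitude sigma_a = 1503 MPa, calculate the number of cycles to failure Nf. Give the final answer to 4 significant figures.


sigma_a = sigma_f' * (2*Nf)^b
2*Nf = (sigma_a / sigma_f')^(1/b)
2*Nf = (1503 / 1738)^(1/-0.085)
2*Nf = 5.52388
Nf = 2.762 cycles


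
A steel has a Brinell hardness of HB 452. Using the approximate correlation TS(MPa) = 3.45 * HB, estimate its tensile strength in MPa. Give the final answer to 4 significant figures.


TS (MPa) = 3.45 * HB
TS = 3.45 * 452
TS = 1559 MPa


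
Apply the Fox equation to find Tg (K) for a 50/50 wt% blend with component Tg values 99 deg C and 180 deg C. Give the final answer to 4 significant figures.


1/Tg = w1/Tg1 + w2/Tg2 (in Kelvin)
Tg1 = 372.15 K, Tg2 = 453.15 K
1/Tg = 0.5/372.15 + 0.5/453.15
Tg = 408.7 K


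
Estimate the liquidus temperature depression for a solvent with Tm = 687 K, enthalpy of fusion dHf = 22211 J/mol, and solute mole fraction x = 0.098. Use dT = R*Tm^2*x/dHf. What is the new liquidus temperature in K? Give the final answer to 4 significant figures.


dT = R*Tm^2*x / dHf
dT = 8.314 * 687^2 * 0.098 / 22211
dT = 17.3134 K
T_new = 687 - 17.3134 = 669.7 K


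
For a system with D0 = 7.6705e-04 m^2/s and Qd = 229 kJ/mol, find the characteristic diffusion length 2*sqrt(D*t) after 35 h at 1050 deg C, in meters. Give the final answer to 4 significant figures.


Step 1: D = D0 * exp(-Qd/(R*T))
T = 1323.15 K
D = 7.6705e-04 * exp(-229e3 / (8.314 * 1323.15)) = 6.98477e-13 m^2/s
Step 2: L = 2*sqrt(D*t)
t = 35 h = 126000 s
L = 2*sqrt(6.98477e-13 * 126000) = 5.933e-04 m


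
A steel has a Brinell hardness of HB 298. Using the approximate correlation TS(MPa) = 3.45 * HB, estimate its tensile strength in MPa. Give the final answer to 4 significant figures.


TS (MPa) = 3.45 * HB
TS = 3.45 * 298
TS = 1028 MPa


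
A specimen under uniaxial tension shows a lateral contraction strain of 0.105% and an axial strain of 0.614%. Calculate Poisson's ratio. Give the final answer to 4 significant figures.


nu = -epsilon_lat / epsilon_axial
Lateral strain is contraction (negative), so using magnitudes:
nu = 0.105 / 0.614
nu = 0.171


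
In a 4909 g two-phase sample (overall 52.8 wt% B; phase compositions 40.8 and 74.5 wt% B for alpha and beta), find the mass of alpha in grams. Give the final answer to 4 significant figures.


f_alpha = (C_beta - C0) / (C_beta - C_alpha)
f_alpha = (74.5 - 52.8) / (74.5 - 40.8) = 0.643917
m_alpha = f_alpha * m_total = 0.643917 * 4909 = 3161 g


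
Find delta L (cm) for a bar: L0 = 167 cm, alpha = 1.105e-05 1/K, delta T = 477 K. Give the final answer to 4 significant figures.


dL = L0 * alpha * dT
dL = 167 * 1.105e-05 * 477
dL = 0.8802 cm


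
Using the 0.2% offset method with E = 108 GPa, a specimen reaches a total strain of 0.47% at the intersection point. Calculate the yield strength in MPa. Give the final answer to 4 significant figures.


Offset strain = 0.002
Elastic strain at yield = total_strain - offset = 4.7e-03 - 0.002 = 2.7e-03
sigma_y = E * elastic_strain = 108000 * 2.7e-03
sigma_y = 291.6 MPa


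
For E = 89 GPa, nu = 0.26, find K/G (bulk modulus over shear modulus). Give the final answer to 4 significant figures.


G = E / (2*(1+nu))
G = 89 / (2*(1+0.26)) = 35.3175 GPa
K = E / (3*(1-2*nu))
K = 89 / (3*(1-2*0.26)) = 61.8056 GPa
K/G = 61.8056 / 35.3175 = 1.75


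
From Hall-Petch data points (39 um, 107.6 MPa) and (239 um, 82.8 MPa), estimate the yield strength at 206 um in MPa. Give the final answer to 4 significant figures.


sigma_y = sigma0 + k / sqrt(d)
1/sqrt(d1) = 1/sqrt(3.9e-05) = 160.128;  1/sqrt(d2) = 64.6846
k = (sigma1 - sigma2) / (1/sqrt(d1) - 1/sqrt(d2)) = (107.6 - 82.8) / (160.128 - 64.6846) = 0.25984 MPa*m^0.5
sigma0 = sigma1 - k/sqrt(d1) = 107.6 - 0.25984*160.128 = 65.9924 MPa
sigma_y(d3) = 65.9924 + 0.25984 / sqrt(2.06e-04) = 84.1 MPa
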